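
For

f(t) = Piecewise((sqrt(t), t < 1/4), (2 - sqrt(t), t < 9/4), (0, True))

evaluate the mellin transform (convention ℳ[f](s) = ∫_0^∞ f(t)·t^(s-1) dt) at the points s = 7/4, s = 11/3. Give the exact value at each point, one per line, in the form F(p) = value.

F(7/4) = sqrt(2)*(-22 + 405*sqrt(3))/504
F(11/3) = 3*2**(2/3)*(-28 + 37179*3**(1/3))/70400

the power substitution comes off first: t on [0, 1/2); 2 - t on [1/2, 3/2)
slice at 1/4, transform all 2 pieces, and sum them
∫ sqrt(t)·t^(s-1) over [0, 1/4)
for t in [1/4, 9/4): the term is ∫ (2 - sqrt(t))·t^(s-1)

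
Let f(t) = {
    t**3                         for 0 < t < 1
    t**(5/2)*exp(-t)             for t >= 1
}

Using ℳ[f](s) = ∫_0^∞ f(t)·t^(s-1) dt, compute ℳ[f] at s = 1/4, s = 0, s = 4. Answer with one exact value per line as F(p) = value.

undo the shared t-power: t**(5/2) on [0, 1); t**2*exp(-t) on [1, ∞)
back out the shared t-power: sqrt(t) on [0, 1); exp(-t) on [1, ∞)
treat the 2 regions marked off by 1 separately and sum
on [0, 1) integrate f = t**3 against the kernel
segment 1 to ∞ holds t**(5/2)*exp(-t); add its integral

F(1/4) = 4/13 + uppergamma(11/4, 1)
F(0) = (E*(9*sqrt(pi)*erfc(1) + 4) + 30)*exp(-1)/12
F(4) = (E*(64 + 72765*sqrt(pi)*erfc(1)) + 295358)*exp(-1)/448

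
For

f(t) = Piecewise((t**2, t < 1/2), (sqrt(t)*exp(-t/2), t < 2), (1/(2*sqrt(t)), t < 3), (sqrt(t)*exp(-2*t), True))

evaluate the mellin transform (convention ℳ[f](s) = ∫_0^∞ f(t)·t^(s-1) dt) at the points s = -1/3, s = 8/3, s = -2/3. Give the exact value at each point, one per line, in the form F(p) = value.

F(-1/3) = -2**(1/6)*uppergamma(1/6, 1) - 3**(1/6)/5 + 2**(5/6)*uppergamma(1/6, 6)/2 + 3*2**(1/3)/20 + 3*2**(1/6)/10 + 2**(1/6)*uppergamma(1/6, 1/4)
F(8/3) = -8*2**(1/6)*uppergamma(19/6, 1) - 12*2**(1/6)/13 + 3*2**(1/3)/448 + 2**(5/6)*uppergamma(19/6, 6)/16 + 27*3**(1/6)/13 + 8*2**(1/6)*uppergamma(19/6, 1/4)
F(-2/3) = -2**(5/6)*uppergamma(-1/6, 1)/2 - 3**(5/6)/21 + 2**(1/6)*uppergamma(-1/6, 6) + 3*2**(5/6)/28 + 3*2**(2/3)/16 + 2**(5/6)*uppergamma(-1/6, 1/4)/2

the shared t-power comes off first: t**(3/2) on [0, 1/2); exp(-t/2) on [1/2, 2); 1/(2*t) on [2, 3); …
slice at 1/2, 2, 3, transform all 4 pieces, and sum them
between 0 and 1/2 the integrand is t**2·t^(s-1)
∫ sqrt(t)*exp(-t/2)·t^(s-1) over [1/2, 2)
for t in [2, 3): the term is ∫ 1/(2*sqrt(t))·t^(s-1)
segment 3 to ∞ holds sqrt(t)*exp(-2*t); add its integral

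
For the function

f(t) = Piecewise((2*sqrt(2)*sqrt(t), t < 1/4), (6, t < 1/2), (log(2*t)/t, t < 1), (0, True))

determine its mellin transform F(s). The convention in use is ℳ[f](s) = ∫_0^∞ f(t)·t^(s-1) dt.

(2**(s + 1)*s*(2*s + 1) + 2**(s + 1)*(s - 1)**2*(6*s + 3) + 4**s*s*(s - 1)*(2*s + 1)*log(2) - 4**s*s*(2*s + 1) + 2*sqrt(2)*s*(s - 1)**2 + (-12*s - 6)*(s - 1)**2)/(4**s*s*(s - 1)**2*(2*s + 1))
  Re(s) > -1/2

strip the shared t-power: 2*sqrt(2)*t**(3/2) on [0, 1/4); 6*t on [1/4, 1/2); log(2*t) on [1/2, 1)
peel off the common scale on t: t**(3/2) on [0, 1/2); 3*t on [1/2, 1); log(t) on [1, 2)
integrate the 3 segments split at 1/4, 1/2, then add the results
for t in [0, 1/4): the term is ∫ 2*sqrt(2)*sqrt(t)·t^(s-1)
on [1/4, 1/2): add ∫ 6·t^(s-1) dt
∫ log(2*t)/t·t^(s-1) over [1/2, 1)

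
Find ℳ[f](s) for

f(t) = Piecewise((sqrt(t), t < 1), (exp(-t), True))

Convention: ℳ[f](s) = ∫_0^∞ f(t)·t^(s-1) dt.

linearity at 1 turns ℳ[f](s) into 2 summed integrals
on [0, 1) integrate f = sqrt(t) against the kernel
the [1, ∞) slice contributes ∫ exp(-t)·t^(s-1) dt

((2*s + 1)*uppergamma(s, 1) + 2)/(2*s + 1)
  Re(s) > -1/2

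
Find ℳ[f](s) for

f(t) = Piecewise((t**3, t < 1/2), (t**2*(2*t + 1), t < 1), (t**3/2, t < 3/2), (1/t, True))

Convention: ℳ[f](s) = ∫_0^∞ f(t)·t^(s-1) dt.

the shared t-power comes off first: t on [0, 1/2); 2*t + 1 on [1/2, 1); t/2 on [1, 3/2); …
integrate the 4 segments split at 1/2, 1, 3/2, then add the results
segment 0 to 1/2 holds t**3; add its integral
on [1/2, 1) integrate f = t**2*(2*t + 1) against the kernel
between 1 and 3/2 the integrand is t**3/2·t^(s-1)
for t in [3/2, ∞): the term is ∫ 1/t·t^(s-1)

(120*2**s*s**2 + 168*2**s*s - 288*2**s + 49*3**s*s**2 - 79*3**s*s - 354*3**s - 18*s**2 - 30*s + 48)/(48*2**s*(s**3 + 4*s**2 + s - 6))
  -3 < Re(s) < 1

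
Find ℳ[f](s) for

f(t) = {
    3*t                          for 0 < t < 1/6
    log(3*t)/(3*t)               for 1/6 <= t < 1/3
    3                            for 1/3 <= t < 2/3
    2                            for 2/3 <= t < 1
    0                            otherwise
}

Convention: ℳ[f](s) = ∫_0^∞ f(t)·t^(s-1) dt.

strip the common scale on t: t on [0, 1/2); log(t)/t on [1/2, 1); 3 on [1, 2); …
cuts at 1/6, 1/3, 2/3: linearity sums the 4 kernel integrals
[0, 1/6) adds the kernel integral of 3*t
on [1/6, 1/3) integrate f = log(3*t)/(3*t) against the kernel
∫ 3·t^(s-1) over [1/3, 2/3)
piece [2/3, 1): integrate 2 against the kernel

(2*2**(2*s)*(s + 1)*(s**2 - 2*s + 1) - 2*2**s*s*(s + 1) - 6*2**s*(s + 1)*(s**2 - 2*s + 1) + 4*6**s*(s + 1)*(s**2 - 2*s + 1) + 4*s**2*(s + 1)*log(2) - 4*s*(s + 1)*log(2) + 4*s*(s + 1) + s*(s**2 - 2*s + 1))/(2*6**s*s*(s + 1)*(s**2 - 2*s + 1))
  Re(s) > -1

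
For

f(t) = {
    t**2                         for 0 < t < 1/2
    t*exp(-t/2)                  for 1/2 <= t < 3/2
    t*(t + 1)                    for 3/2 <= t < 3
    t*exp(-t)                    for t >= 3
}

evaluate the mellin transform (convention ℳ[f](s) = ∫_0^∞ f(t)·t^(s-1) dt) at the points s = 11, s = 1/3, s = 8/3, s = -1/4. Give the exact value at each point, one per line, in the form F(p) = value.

F(11) = -354434904271143*exp(-3/4)/1024 + 35548619933/212992 + 801693126*exp(-3) + 214975636319885*exp(-1/4)/1024
F(1/3) = 2**(2/3)*(-117*3**(1/3) - 112*2**(2/3)*uppergamma(4/3, 3/4) + 56*2**(1/3)*uppergamma(4/3, 3) + 6 + 112*2**(2/3)*uppergamma(4/3, 1/4) + 342*6**(1/3))/112
F(8/3) = 2**(1/3)*(-39424*2**(1/3)*uppergamma(11/3, 3/4) - 4941*3**(2/3) + 33 + 2464*2**(2/3)*uppergamma(11/3, 3) + 39424*2**(1/3)*uppergamma(11/3, 1/4) + 60912*6**(2/3))/4928
F(-1/4) = -23*2**(1/4)*3**(3/4)/21 - 2**(3/4)*uppergamma(3/4, 3/4) + uppergamma(3/4, 3) + 2**(1/4)/7 + 2**(3/4)*uppergamma(3/4, 1/4) + 64*3**(3/4)/21

back out the shared t-power: t on [0, 1/2); exp(-t/2) on [1/2, 3/2); t + 1 on [3/2, 3); …
cuts at 1/2, 3/2, 3: linearity sums the 4 kernel integrals
segment [0, 1/2) carries t**2; integrate it
segment 1/2 to 3/2 holds t*exp(-t/2); add its integral
on [3/2, 3): add ∫ t*(t + 1)·t^(s-1) dt
∫ over [3, ∞) of t*exp(-t)·t^(s-1) joins the sum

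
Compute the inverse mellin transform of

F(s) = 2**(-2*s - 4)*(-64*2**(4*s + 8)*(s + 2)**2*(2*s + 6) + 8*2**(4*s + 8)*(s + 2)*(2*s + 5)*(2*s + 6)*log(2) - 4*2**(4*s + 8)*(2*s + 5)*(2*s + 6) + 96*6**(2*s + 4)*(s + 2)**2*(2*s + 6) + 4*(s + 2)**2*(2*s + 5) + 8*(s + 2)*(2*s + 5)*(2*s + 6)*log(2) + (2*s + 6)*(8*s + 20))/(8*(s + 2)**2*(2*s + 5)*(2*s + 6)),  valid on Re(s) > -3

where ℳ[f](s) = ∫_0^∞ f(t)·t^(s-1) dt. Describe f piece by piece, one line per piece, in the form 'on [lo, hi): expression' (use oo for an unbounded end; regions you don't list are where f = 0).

peel off the shared t-power: t on [0, 1/4); log(sqrt(t)) on [1/4, 4); 2*sqrt(t) on [4, 9)
the power substitution comes off first: t**2 on [0, 1/2); log(t) on [1/2, 2); 2*t on [2, 3)
cuts at 1/4, 4: linearity sums the 3 kernel integrals
over [0, 1/4), the kernel integral of t**3 enters the sum
segment [1/4, 4) carries t**2*log(sqrt(t)); integrate it
on [4, 9) integrate f = 2*t**(5/2) against the kernel

on [0, 1/4): t**3
on [1/4, 4): t**2*log(sqrt(t))
on [4, 9): 2*t**(5/2)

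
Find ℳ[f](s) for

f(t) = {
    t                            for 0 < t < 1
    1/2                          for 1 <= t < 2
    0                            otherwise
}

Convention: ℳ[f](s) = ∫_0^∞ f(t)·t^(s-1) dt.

(2**s*(s + 1) + s - 1)/(2*s*(s + 1))
  Re(s) > -1

integrate the 2 segments split at 1, then add the results
over [0, 1), the kernel integral of t enters the sum
piece [1, 2): integrate 1/2 against the kernel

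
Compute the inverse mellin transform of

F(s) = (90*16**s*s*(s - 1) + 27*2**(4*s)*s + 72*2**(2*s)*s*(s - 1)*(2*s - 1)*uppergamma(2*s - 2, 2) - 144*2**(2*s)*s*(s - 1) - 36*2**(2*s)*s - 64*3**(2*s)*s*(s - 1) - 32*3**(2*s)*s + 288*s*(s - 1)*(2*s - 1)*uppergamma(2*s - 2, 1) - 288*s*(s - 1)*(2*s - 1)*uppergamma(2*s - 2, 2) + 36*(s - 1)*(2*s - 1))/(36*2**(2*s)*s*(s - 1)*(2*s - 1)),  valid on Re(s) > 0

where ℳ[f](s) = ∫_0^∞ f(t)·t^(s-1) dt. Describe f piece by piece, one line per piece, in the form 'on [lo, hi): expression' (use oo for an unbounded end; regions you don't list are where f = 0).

the shared t-power comes off first: t on [0, 1/4); exp(-2*sqrt(t)) on [1/4, 1); sqrt(t) + 1 on [1, 9/4); …
strip the power substitution: t**2 on [0, 1/2); exp(-2*t) on [1/2, 1); t + 1 on [1, 3/2); …
split f at 1/4, 1, 9/4, 4: ℳ[f](s) collects 5 kernel integrals
segment 0 to 1/4 holds 1; add its integral
between 1/4 and 1 the integrand is exp(-2*sqrt(t))/t·t^(s-1)
the [1, 9/4) slice contributes ∫ (sqrt(t) + 1)/t·t^(s-1) dt
segment [9/4, 4) carries (sqrt(t) + 3)/t; integrate it
piece [4, ∞): integrate exp(-sqrt(t))/t against the kernel

on [0, 1/4): 1
on [1/4, 1): exp(-2*sqrt(t))/t
on [1, 9/4): (sqrt(t) + 1)/t
on [9/4, 4): (sqrt(t) + 3)/t
on [4, oo): exp(-sqrt(t))/t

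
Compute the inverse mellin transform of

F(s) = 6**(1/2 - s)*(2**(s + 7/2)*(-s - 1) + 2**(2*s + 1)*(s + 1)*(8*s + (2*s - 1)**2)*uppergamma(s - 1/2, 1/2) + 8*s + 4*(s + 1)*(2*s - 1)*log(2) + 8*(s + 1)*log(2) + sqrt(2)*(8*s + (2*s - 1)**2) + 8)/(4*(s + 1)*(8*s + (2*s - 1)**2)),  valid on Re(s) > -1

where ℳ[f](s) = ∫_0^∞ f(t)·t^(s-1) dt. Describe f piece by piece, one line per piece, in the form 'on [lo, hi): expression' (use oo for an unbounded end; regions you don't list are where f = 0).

back out the shared t-power: 3*sqrt(3)*t**2 on [0, 1/6); 3*t**(3/2)*log(3*t) on [1/6, 1/3); sqrt(t)*exp(-3*t/2) on [1/3, ∞)
peel off the shared t-power: 3*sqrt(3)*t**(3/2) on [0, 1/6); 3*t*log(3*t) on [1/6, 1/3); exp(-3*t/2) on [1/3, ∞)
invert the common scale on t to get t**(3/2) on [0, 1/2); t*log(t) on [1/2, 1); exp(-t/2) on [1, ∞)
along the cuts 1/6, 1/3, ℳ[f](s) splits into 3 integrals
segment 0 to 1/6 holds 3*sqrt(3)*t; add its integral
piece [1/6, 1/3): integrate 3*sqrt(t)*log(3*t) against the kernel
segment [1/3, ∞) carries exp(-3*t/2)/sqrt(t); integrate it

on [0, 1/6): 3*sqrt(3)*t
on [1/6, 1/3): 3*sqrt(t)*log(3*t)
on [1/3, oo): exp(-3*t/2)/sqrt(t)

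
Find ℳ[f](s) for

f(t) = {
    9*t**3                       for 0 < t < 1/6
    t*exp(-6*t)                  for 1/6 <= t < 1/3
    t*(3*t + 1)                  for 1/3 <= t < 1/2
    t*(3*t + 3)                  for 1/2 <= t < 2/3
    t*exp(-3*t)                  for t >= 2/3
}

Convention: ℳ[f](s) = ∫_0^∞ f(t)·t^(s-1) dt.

(80*2**(2*s)*(s + 1)*(s + 3) + 48*2**(2*s)*(s + 3) + 8*2**s*(s + 1)*(s + 2)*(s + 3)*uppergamma(s + 1, 2) - 16*2**s*(s + 1)*(s + 3) - 8*2**s*(s + 3) - 24*3**s*(s + 1)*(s + 3) - 24*3**s*(s + 3) + 4*(s + 1)*(s + 2)*(s + 3)*uppergamma(s + 1, 1) - 4*(s + 1)*(s + 2)*(s + 3)*uppergamma(s + 1, 2) + (s + 1)*(s + 2))/(24*6**s*(s + 1)*(s + 2)*(s + 3))
  Re(s) > -3

the shared t-power comes off first: 9*t**2 on [0, 1/6); exp(-6*t) on [1/6, 1/3); 3*t + 1 on [1/3, 1/2); …
reversing the common scale on t: t**2 on [0, 1/2); exp(-2*t) on [1/2, 1); t + 1 on [1, 3/2); …
integrate the 5 segments split at 1/6, 1/3, 1/2, 2/3, then add the results
segment [0, 1/6) carries 9*t**3; integrate it
over [1/6, 1/3), the kernel integral of t*exp(-6*t) enters the sum
on [1/3, 1/2) integrate f = t*(3*t + 1) against the kernel
piece [1/2, 2/3): integrate t*(3*t + 3) against the kernel
piece [2/3, ∞): integrate t*exp(-3*t) against the kernel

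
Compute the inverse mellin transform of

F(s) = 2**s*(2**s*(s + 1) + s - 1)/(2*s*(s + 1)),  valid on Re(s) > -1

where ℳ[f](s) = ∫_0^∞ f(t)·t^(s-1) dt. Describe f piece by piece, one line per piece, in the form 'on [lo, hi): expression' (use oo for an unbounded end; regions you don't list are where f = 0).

invert the common scale on t to get t on [0, 1); 1/2 on [1, 2)
breakpoints 2: one integral from each of the 2 segments
on [0, 2): add ∫ t/2·t^(s-1) dt
segment [2, 4) carries 1/2; integrate it

on [0, 2): t/2
on [2, 4): 1/2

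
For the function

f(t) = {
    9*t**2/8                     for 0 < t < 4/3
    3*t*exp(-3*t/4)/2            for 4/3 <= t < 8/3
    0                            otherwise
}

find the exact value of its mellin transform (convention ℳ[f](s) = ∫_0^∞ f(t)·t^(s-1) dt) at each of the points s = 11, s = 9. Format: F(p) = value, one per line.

F(11) = 8388608*(-3834311936 + exp(2) + 1410566456*E)*exp(-2)/2302911
F(9) = 524288*(-29493376 + exp(2) + 10850510*E)*exp(-2)/216513

invert the common scale on t to get t**2/2 on [0, 2); t*exp(-t/2) on [2, 4)
undo the shared t-power: t/2 on [0, 2); exp(-t/2) on [2, 4)
back out the common scale on t: t on [0, 1); exp(-t) on [1, 2)
the 2 pieces separated at 4/3 each add one integral
over [0, 4/3), the kernel integral of 9*t**2/8 enters the sum
for t in [4/3, 8/3): the term is ∫ 3*t*exp(-3*t/4)/2·t^(s-1)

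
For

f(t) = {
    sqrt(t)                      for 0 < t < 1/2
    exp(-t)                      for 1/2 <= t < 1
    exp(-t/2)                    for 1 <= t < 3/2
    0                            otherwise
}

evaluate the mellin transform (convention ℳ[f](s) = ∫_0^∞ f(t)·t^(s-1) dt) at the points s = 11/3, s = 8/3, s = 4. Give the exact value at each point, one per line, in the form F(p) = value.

F(11/3) = -8*2**(2/3)*uppergamma(11/3, 3/4) - uppergamma(11/3, 1) + 3*2**(5/6)/400 + uppergamma(11/3, 1/2) + 8*2**(2/3)*uppergamma(11/3, 1/2)
F(8/3) = -4*2**(2/3)*uppergamma(8/3, 3/4) - uppergamma(8/3, 1) + 3*2**(5/6)/152 + uppergamma(8/3, 1/2) + 4*2**(2/3)*uppergamma(8/3, 1/2)
F(4) = -807*exp(-3/4)/4 - 16*exp(-1) + sqrt(2)/144 + 1343*exp(-1/2)/8

decompose at 1/2, 1; ℳ[f](s) sums the 3 pieces' integrals
[0, 1/2) adds the kernel integral of sqrt(t)
[1/2, 1) adds the kernel integral of exp(-t)
∫ exp(-t/2)·t^(s-1) over [1, 3/2)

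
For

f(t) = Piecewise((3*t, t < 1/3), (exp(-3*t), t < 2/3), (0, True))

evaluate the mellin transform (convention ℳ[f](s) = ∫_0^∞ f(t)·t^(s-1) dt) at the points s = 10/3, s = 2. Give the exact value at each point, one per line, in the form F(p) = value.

F(10/3) = 3**(2/3)*(-13*uppergamma(10/3, 2) + 3 + 13*uppergamma(10/3, 1))/1053
F(2) = (-9 + exp(2) + 6*E)*exp(-2)/27

back out the common scale on t: t on [0, 1); exp(-t) on [1, 2)
integrate the 2 segments split at 1/3, then add the results
∫ 3*t·t^(s-1) over [0, 1/3)
over [1/3, 2/3), the kernel integral of exp(-3*t) enters the sum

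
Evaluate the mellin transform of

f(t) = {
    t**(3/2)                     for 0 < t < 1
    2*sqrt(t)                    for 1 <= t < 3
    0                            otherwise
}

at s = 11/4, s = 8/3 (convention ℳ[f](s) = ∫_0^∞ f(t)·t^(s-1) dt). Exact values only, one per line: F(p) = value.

the 2 pieces separated at 1 each add one integral
for t in [0, 1): the term is ∫ t**(3/2)·t^(s-1)
on [1, 3) integrate f = 2*sqrt(t) against the kernel

F(11/4) = -84/221 + 216*3**(1/4)/13
F(8/3) = -186/475 + 324*3**(1/6)/19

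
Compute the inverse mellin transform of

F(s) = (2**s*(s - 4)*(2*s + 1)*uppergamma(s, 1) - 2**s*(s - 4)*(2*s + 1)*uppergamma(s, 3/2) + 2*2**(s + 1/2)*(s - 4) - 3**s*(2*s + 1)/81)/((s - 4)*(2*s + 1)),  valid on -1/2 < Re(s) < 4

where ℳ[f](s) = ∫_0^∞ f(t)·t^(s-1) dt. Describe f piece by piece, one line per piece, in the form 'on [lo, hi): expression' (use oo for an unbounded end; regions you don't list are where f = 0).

linearity at 2, 3 turns ℳ[f](s) into 3 summed integrals
∫ sqrt(t)·t^(s-1) over [0, 2)
on [2, 3): add ∫ exp(-t/2)·t^(s-1) dt
piece [3, ∞): integrate t**(-4) against the kernel

on [0, 2): sqrt(t)
on [2, 3): exp(-t/2)
on [3, oo): t**(-4)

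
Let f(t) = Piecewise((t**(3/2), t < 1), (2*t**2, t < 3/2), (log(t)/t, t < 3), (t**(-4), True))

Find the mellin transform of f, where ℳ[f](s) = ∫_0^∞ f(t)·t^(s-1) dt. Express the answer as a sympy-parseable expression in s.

(324*2**s*(s - 4)*(s + 2)*(s**2 - 2*s + 1) - 324*2**s*(s - 4)*(2*s + 3)*(s**2 - 2*s + 1) - 108*3**s*s*(s - 4)*(s + 2)*(2*s + 3)*log(3) + 108*3**s*s*(s - 4)*(s + 2)*(2*s + 3)*log(2) - 108*3**s*(s - 4)*(s + 2)*(2*s + 3)*log(2) + 108*3**s*(s - 4)*(s + 2)*(2*s + 3) + 108*3**s*(s - 4)*(s + 2)*(2*s + 3)*log(3) + 729*3**s*(s - 4)*(2*s + 3)*(s**2 - 2*s + 1) + 54*6**s*s*(s - 4)*(s + 2)*(2*s + 3)*log(3) - 54*6**s*(s - 4)*(s + 2)*(2*s + 3)*log(3) - 54*6**s*(s - 4)*(s + 2)*(2*s + 3) - 2*6**s*(s + 2)*(2*s + 3)*(s**2 - 2*s + 1))/(162*2**s*(s - 4)*(s + 2)*(2*s + 3)*(s**2 - 2*s + 1))
  -3/2 < Re(s) < 4

integrate the 4 segments split at 1, 3/2, 3, then add the results
∫ over [0, 1) of t**(3/2)·t^(s-1) joins the sum
over [1, 3/2), the kernel integral of 2*t**2 enters the sum
segment 3/2 to 3 holds log(t)/t; add its integral
∫ over [3, ∞) of t**(-4)·t^(s-1) joins the sum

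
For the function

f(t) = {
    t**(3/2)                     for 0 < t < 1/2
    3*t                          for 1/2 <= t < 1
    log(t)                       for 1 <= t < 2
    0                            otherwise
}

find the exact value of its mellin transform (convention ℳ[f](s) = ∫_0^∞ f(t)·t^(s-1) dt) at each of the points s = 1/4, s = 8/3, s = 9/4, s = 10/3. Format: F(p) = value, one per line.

F(1/4) = -111*2**(1/4)/7 - 3*2**(3/4)/5 + 4*2**(1/4)*log(2) + 92/5
F(8/3) = -9*2**(2/3)/16 - 9*2**(1/3)/176 + 3*2**(5/6)/400 + 675/704 + 3*2**(2/3)*log(2)/2
F(9/4) = -1253*2**(1/4)/1620 - 3*2**(3/4)/52 + 1180/1053 + 16*2**(1/4)*log(2)/9
F(10/3) = -18*2**(1/3)/25 - 9*2**(2/3)/416 + 3*2**(1/6)/464 + 1017/1300 + 12*2**(1/3)*log(2)/5

decompose at 1/2, 1; ℳ[f](s) sums the 3 pieces' integrals
on [0, 1/2): add ∫ t**(3/2)·t^(s-1) dt
on [1/2, 1) integrate f = 3*t against the kernel
piece [1, 2): integrate log(t) against the kernel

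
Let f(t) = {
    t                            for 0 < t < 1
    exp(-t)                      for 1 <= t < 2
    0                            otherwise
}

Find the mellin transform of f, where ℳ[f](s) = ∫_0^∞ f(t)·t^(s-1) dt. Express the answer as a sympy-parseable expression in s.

((s + 1)*uppergamma(s, 1) - (s + 1)*uppergamma(s, 2) + 1)/(s + 1)
  Re(s) > -1

along the cuts 1, ℳ[f](s) splits into 2 integrals
segment 0 to 1 holds t; add its integral
[1, 2) adds the kernel integral of exp(-t)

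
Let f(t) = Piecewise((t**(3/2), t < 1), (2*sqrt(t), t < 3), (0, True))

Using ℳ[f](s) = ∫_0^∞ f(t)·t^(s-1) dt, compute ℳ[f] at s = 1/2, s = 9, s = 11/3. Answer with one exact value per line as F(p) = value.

cuts at 1: linearity sums the 2 kernel integrals
on [0, 1): add ∫ t**(3/2)·t^(s-1) dt
segment 1 to 3 holds 2*sqrt(t); add its integral

F(1/2) = 9/2
F(9) = -46/399 + 78732*sqrt(3)/19
F(11/3) = -222/775 + 972*3**(1/6)/25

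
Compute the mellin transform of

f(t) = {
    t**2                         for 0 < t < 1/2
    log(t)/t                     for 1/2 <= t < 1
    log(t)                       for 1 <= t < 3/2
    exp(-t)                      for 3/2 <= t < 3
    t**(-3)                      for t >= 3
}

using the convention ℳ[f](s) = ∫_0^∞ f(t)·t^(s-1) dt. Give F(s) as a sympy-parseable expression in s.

(108*2**s*s**2*(s - 3)*(s + 2)*(s**2 - 2*s + 1)*uppergamma(s, 3/2) - 108*2**s*s**2*(s - 3)*(s + 2)*(s**2 - 2*s + 1)*uppergamma(s, 3) - 108*2**s*s**2*(s - 3)*(s + 2) + 108*2**s*(s - 3)*(s + 2)*(s**2 - 2*s + 1) - 108*3**s*s*(s - 3)*(s + 2)*(s**2 - 2*s + 1)*log(2) + 108*3**s*s*(s - 3)*(s + 2)*(s**2 - 2*s + 1)*log(3) - 108*3**s*(s - 3)*(s + 2)*(s**2 - 2*s + 1) - 4*6**s*s**2*(s + 2)*(s**2 - 2*s + 1) + 216*s**3*(s - 3)*(s + 2)*log(2) - 216*s**2*(s - 3)*(s + 2)*log(2) + 216*s**2*(s - 3)*(s + 2) + 27*s**2*(s - 3)*(s**2 - 2*s + 1))/(108*2**s*s**2*(s - 3)*(s + 2)*(s**2 - 2*s + 1))
  -2 < Re(s) < 3

summing 5 kernel integrals split by 1/2, 1, 3/2, 3 yields ℳ[f](s)
segment [0, 1/2) carries t**2; integrate it
for t in [1/2, 1): the term is ∫ log(t)/t·t^(s-1)
between 1 and 3/2 the integrand is log(t)·t^(s-1)
over [3/2, 3), the kernel integral of exp(-t) enters the sum
for t in [3, ∞): the term is ∫ t**(-3)·t^(s-1)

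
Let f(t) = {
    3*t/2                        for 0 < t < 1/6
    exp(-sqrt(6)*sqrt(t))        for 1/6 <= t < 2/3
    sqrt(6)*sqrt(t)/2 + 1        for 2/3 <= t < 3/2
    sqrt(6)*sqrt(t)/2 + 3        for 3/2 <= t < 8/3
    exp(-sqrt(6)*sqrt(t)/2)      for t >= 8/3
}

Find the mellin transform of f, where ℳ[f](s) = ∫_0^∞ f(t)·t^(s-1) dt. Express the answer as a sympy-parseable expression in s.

(40*2**(4*s)*s*(s + 1) + 12*2**(4*s)*(s + 1) + 8*2**(2*s)*s*(s + 1)*(2*s + 1)*uppergamma(2*s, 2) - 16*2**(2*s)*s*(s + 1) - 4*2**(2*s)*(s + 1) - 16*9**s*s*(s + 1) - 8*9**s*(s + 1) + 8*s*(s + 1)*(2*s + 1)*uppergamma(2*s, 1) - 8*s*(s + 1)*(2*s + 1)*uppergamma(2*s, 2) + s*(2*s + 1))/(4*6**s*s*(s + 1)*(2*s + 1))
  Re(s) > -1

undo the common scale on t: t on [0, 1/4); exp(-2*sqrt(t)) on [1/4, 1); sqrt(t) + 1 on [1, 9/4); …
remove the power substitution first: t**2 on [0, 1/2); exp(-2*t) on [1/2, 1); t + 1 on [1, 3/2); …
integrate the 5 segments split at 1/6, 2/3, 3/2, 8/3, then add the results
between 0 and 1/6 the integrand is 3*t/2·t^(s-1)
between 1/6 and 2/3 the integrand is exp(-sqrt(6)*sqrt(t))·t^(s-1)
on [2/3, 3/2) integrate f = (sqrt(6)*sqrt(t)/2 + 1) against the kernel
segment [3/2, 8/3) carries (sqrt(6)*sqrt(t)/2 + 3); integrate it
[8/3, ∞) adds the kernel integral of exp(-sqrt(6)*sqrt(t)/2)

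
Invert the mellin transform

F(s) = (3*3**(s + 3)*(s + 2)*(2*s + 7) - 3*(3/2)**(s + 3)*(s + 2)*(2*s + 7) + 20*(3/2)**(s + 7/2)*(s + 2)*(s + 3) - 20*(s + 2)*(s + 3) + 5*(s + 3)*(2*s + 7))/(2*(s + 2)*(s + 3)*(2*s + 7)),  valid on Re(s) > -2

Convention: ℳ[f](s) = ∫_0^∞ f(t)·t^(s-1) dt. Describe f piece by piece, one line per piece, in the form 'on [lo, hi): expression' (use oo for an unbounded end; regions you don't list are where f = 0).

on [0, 1): 5*t**2/2
on [1, 3/2): 5*t**(7/2)
on [3/2, 3): 3*t**3/2

treat the 3 regions marked off by 1, 3/2 separately and sum
for t in [0, 1): the term is ∫ 5*t**2/2·t^(s-1)
∫ over [1, 3/2) of 5*t**(7/2)·t^(s-1) joins the sum
∫ 3*t**3/2·t^(s-1) over [3/2, 3)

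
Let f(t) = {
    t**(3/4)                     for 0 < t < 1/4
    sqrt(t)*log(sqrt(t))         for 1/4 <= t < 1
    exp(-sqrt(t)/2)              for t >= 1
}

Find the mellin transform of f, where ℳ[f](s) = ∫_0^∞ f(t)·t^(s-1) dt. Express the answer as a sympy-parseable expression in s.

undo the power substitution: t**(3/2) on [0, 1/2); t*log(t) on [1/2, 1); exp(-t/2) on [1, ∞)
split f at 1/4, 1: ℳ[f](s) collects 3 kernel integrals
for t in [0, 1/4): the term is ∫ t**(3/4)·t^(s-1)
segment [1/4, 1) carries sqrt(t)*log(sqrt(t)); integrate it
segment [1, ∞) carries exp(-sqrt(t)/2); integrate it

(2*2**(4*s)*(4*s + 3)*(4*s**2 + 4*s + 1)*uppergamma(2*s, 1/2) - 2*2**(2*s)*(4*s + 3) + s*(4*s + 3)*log(4) + 4*s + (4*s + 3)*log(2) + sqrt(2)*(4*s**2 + 4*s + 1) + 3)/(4**s*(4*s + 3)*(4*s**2 + 4*s + 1))
  Re(s) > -3/4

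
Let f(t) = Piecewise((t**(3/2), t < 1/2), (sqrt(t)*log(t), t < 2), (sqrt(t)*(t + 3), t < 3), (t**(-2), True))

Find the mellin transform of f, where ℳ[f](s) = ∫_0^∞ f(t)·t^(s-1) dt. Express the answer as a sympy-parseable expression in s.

2**(-s - 1/2)*(-270*2**(2*s + 1)*(s + 1/2)**2*(2*s - 4) + 54*2**(2*s + 1)*(s + 1/2)*(s + 3/2)*(2*s - 4)*log(2) - 162*2**(2*s + 1)*(s + 1/2)*(2*s - 4) - 54*2**(2*s + 1)*(s + 3/2)*(2*s - 4) - 4*sqrt(3)*6**(s + 1/2)*(s + 1/2)**2*(s + 3/2) + 324*6**(s + 1/2)*(s + 1/2)**2*(2*s - 4) + 162*6**(s + 1/2)*(s + 1/2)*(2*s - 4) + 27*(s + 1/2)**2*(2*s - 4) + 54*(s + 1/2)*(s + 3/2)*(2*s - 4)*log(2) + (2*s - 4)*(54*s + 81))/(54*(s + 1/2)**2*(s + 3/2)*(2*s - 4))
  -3/2 < Re(s) < 2

peel off the shared t-power: t on [0, 1/2); log(t) on [1/2, 2); t + 3 on [2, 3); …
breakpoints 1/2, 2, 3: one integral from each of the 4 segments
segment 0 to 1/2 holds t**(3/2); add its integral
for t in [1/2, 2): the term is ∫ sqrt(t)*log(t)·t^(s-1)
for t in [2, 3): the term is ∫ sqrt(t)*(t + 3)·t^(s-1)
over [3, ∞), the kernel integral of t**(-2) enters the sum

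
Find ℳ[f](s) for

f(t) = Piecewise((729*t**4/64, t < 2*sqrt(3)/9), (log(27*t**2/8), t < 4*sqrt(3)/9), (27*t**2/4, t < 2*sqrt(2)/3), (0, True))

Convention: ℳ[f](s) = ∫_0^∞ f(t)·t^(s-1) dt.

2**s*(sqrt(3)/9)**s*(-16*2**s*s**2*(s + 4) + 4*2**s*s*(s + 2)*(s + 4)*log(2) - 8*2**s*(s + 2)*(s + 4) + 24*6**(s/2)*s**2*(s + 4) + s**2*(s + 2) + 4*s*(s + 2)*(s + 4)*log(2) + 8*(s + 2)*(s + 4))/(4*s**2*(s + 2)*(s + 4))
  Re(s) > -4

undo the common scale on t: 9*t**4/4 on [0, sqrt(3)/3); log(3*t**2/2) on [sqrt(3)/3, 2*sqrt(3)/3); 3*t**2 on [2*sqrt(3)/3, sqrt(2))
undo the power substitution: 9*t**2/4 on [0, 1/3); log(3*t/2) on [1/3, 4/3); 3*t on [4/3, 2)
remove the common scale on t first: t**2 on [0, 1/2); log(t) on [1/2, 2); 2*t on [2, 3)
integrate the 3 segments split at 2*sqrt(3)/9, 4*sqrt(3)/9, then add the results
∫ 729*t**4/64·t^(s-1) over [0, 2*sqrt(3)/9)
on [2*sqrt(3)/9, 4*sqrt(3)/9): add ∫ log(27*t**2/8)·t^(s-1) dt
∫ 27*t**2/4·t^(s-1) over [4*sqrt(3)/9, 2*sqrt(2)/3)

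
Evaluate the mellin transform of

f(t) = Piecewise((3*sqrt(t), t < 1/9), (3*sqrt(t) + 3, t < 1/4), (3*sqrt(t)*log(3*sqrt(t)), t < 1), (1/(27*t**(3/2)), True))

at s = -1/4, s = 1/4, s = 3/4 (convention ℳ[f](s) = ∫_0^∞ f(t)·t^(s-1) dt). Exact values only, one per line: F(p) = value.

the power substitution comes off first: 3*t on [0, 1/3); 3*t + 3 on [1/3, 1/2); 3*t*log(3*t) on [1/2, 1); …
the common scale on t comes off first: t on [0, 1); t + 3 on [1, 3/2); t*log(t) on [3/2, 3); …
breakpoints 1/9, 1/4, 1: one integral from each of the 4 segments
between 0 and 1/9 the integrand is 3*sqrt(t)·t^(s-1)
on [1/9, 1/4) integrate f = (3*sqrt(t) + 3) against the kernel
over [1/4, 1), the kernel integral of 3*sqrt(t)*log(3*sqrt(t)) enters the sum
segment [1, ∞) carries 1/(27*t**(3/2)); integrate it

F(-1/4) = -4532/189 + 6*sqrt(2) + log(2**(6*sqrt(2))*3**(12 - 6*sqrt(2))) + 12*sqrt(3)
F(1/4) = -4*sqrt(3) - 356/135 + log(2**(sqrt(2))*3**(4 - sqrt(2))) + 23*sqrt(2)/3
F(3/4) = -1844/2025 - 4*sqrt(3)/9 - 3*sqrt(2)*log(3)/10 + 3*sqrt(2)*log(2)/10 + 71*sqrt(2)/50 + 12*log(3)/5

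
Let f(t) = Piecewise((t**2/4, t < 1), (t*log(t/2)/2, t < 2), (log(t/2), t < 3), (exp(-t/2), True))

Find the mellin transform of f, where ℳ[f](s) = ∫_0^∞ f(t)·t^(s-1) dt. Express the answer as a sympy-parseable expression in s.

the common scale on t comes off first: t**2 on [0, 1/2); t*log(t) on [1/2, 1); log(t) on [1, 3/2); …
decompose at 1, 2, 3; ℳ[f](s) sums the 4 pieces' integrals
on [0, 1) integrate f = t**2/4 against the kernel
[1, 2) adds the kernel integral of t*log(t/2)/2
over [2, 3), the kernel integral of log(t/2) enters the sum
∫ over [3, ∞) of exp(-t/2)·t^(s-1) joins the sum

(4*2**s*s**2*(s + 2)*(s**2 + 2*s + 1)*uppergamma(s, 3/2) - 4*2**s*s**2*(s + 2) + 4*2**s*(s + 2)*(s**2 + 2*s + 1) + 3**s*s*(s + 2)*(-4*log(2) + 4*log(3))*(s**2 + 2*s + 1) - 4*3**s*(s + 2)*(s**2 + 2*s + 1) + s**3*(s + 2)*log(4) + s**2*(s + 2)*log(4) + 2*s**2*(s + 2) + s**2*(s**2 + 2*s + 1))/(4*s**2*(s + 2)*(s**2 + 2*s + 1))
  Re(s) > -2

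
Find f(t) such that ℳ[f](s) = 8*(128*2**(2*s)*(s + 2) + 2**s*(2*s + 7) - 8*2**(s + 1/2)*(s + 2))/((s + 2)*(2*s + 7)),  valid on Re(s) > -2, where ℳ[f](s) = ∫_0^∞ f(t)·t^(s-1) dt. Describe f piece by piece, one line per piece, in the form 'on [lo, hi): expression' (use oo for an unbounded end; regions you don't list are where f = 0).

on [0, 2): 2*t**2
on [2, 4): 4*t**(7/2)

slice at 2, transform all 2 pieces, and sum them
piece [0, 2): integrate 2*t**2 against the kernel
on [2, 4): add ∫ 4*t**(7/2)·t^(s-1) dt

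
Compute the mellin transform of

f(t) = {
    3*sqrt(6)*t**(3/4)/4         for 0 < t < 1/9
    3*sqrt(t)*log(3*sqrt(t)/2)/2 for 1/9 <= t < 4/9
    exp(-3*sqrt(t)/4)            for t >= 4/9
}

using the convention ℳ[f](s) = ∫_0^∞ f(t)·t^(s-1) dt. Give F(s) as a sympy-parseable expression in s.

(2*2**(4*s)*(4*s + 3)*(4*s**2 + 4*s + 1)*uppergamma(2*s, 1/2) - 2*2**(2*s)*(4*s + 3) + s*(4*s + 3)*log(4) + 4*s + (4*s + 3)*log(2) + sqrt(2)*(4*s**2 + 4*s + 1) + 3)/(9**s*(4*s + 3)*(4*s**2 + 4*s + 1))
  Re(s) > -3/4

the power substitution comes off first: 3*sqrt(6)*t**(3/2)/4 on [0, 1/3); 3*t*log(3*t/2)/2 on [1/3, 2/3); exp(-3*t/4) on [2/3, ∞)
the common scale on t comes off first: t**(3/2) on [0, 1/2); t*log(t) on [1/2, 1); exp(-t/2) on [1, ∞)
summing 3 kernel integrals split by 1/9, 4/9 yields ℳ[f](s)
over [0, 1/9), the kernel integral of 3*sqrt(6)*t**(3/4)/4 enters the sum
the [1/9, 4/9) slice contributes ∫ 3*sqrt(t)*log(3*sqrt(t)/2)/2·t^(s-1) dt
∫ exp(-3*sqrt(t)/4)·t^(s-1) over [4/9, ∞)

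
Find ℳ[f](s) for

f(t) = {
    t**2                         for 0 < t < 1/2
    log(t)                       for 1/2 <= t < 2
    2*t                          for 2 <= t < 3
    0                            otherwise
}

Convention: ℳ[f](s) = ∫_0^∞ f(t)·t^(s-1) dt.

decompose at 1/2, 2; ℳ[f](s) sums the 3 pieces' integrals
for t in [0, 1/2): the term is ∫ t**2·t^(s-1)
on [1/2, 2): add ∫ log(t)·t^(s-1) dt
over [2, 3), the kernel integral of 2*t enters the sum

(-16*2**(2*s)*s**2*(s + 2) + 4*2**(2*s)*s*(s + 1)*(s + 2)*log(2) - 4*2**(2*s)*(s + 1)*(s + 2) + 24*6**s*s**2*(s + 2) + s**2*(s + 1) + 4*s*(s + 1)*(s + 2)*log(2) + 4*(s + 1)*(s + 2))/(4*2**s*s**2*(s + 1)*(s + 2))
  Re(s) > -2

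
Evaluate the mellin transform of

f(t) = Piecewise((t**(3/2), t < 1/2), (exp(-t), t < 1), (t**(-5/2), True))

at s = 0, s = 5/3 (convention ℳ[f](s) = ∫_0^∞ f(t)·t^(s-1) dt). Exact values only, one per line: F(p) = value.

F(0) = Ei(-1) + sqrt(2)/6 + 2/5 - Ei(-1/2)
F(5/3) = -uppergamma(5/3, 1) + 3*2**(5/6)/152 + uppergamma(5/3, 1/2) + 6/5

linearity at 1/2, 1 turns ℳ[f](s) into 3 summed integrals
over [0, 1/2), the kernel integral of t**(3/2) enters the sum
on [1/2, 1) integrate f = exp(-t) against the kernel
segment [1, ∞) carries t**(-5/2); integrate it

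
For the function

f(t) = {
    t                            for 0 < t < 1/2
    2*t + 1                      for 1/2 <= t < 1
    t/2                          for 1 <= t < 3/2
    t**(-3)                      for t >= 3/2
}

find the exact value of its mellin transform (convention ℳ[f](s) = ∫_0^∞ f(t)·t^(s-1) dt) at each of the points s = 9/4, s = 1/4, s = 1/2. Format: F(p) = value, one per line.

breakpoints 1/2, 1, 3/2: one integral from each of the 4 segments
over [0, 1/2), the kernel integral of t enters the sum
segment [1/2, 1) carries (2*t + 1); integrate it
over [1, 3/2), the kernel integral of t/2 enters the sum
over [3/2, ∞), the kernel integral of t**(-3) enters the sum

F(9/4) = 2**(3/4)*(-70 + 424*2**(1/4) + 659*3**(1/4))/936
F(1/4) = 2**(3/4)*(-6534 + 1051*3**(1/4) + 7722*2**(1/4))/2970
F(1/2) = -7*sqrt(2)/6 + 167*sqrt(6)/540 + 3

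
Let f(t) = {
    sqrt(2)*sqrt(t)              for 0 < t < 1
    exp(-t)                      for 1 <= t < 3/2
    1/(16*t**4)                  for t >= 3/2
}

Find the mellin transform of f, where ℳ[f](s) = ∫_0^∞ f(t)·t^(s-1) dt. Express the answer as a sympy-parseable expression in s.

(2**s*(s - 4)*(2*s + 1)*uppergamma(s, 1) - 2**s*(s - 4)*(2*s + 1)*uppergamma(s, 3/2) + 2*2**(s + 1/2)*(s - 4) - 3**s*(2*s + 1)/81)/(2**s*(s - 4)*(2*s + 1))
  -1/2 < Re(s) < 4

strip the common scale on t: sqrt(t) on [0, 2); exp(-t/2) on [2, 3); t**(-4) on [3, ∞)
linearity at 1, 3/2 turns ℳ[f](s) into 3 summed integrals
piece [0, 1): integrate sqrt(2)*sqrt(t) against the kernel
for t in [1, 3/2): the term is ∫ exp(-t)·t^(s-1)
over [3/2, ∞), the kernel integral of 1/(16*t**4) enters the sum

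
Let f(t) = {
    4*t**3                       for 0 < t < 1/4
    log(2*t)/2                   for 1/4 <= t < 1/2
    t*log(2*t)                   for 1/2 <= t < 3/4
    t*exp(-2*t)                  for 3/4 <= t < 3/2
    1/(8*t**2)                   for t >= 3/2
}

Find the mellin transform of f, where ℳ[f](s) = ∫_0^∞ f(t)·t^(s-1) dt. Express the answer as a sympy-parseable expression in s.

(72*2**s*(s - 2)*(s + 1)**2*(s + 3)*(2*s - (s + 1)**2 + 1)*uppergamma(s + 1, 3/2) - 72*2**s*(s - 2)*(s + 1)**2*(s + 3)*(2*s - (s + 1)**2 + 1)*uppergamma(s + 1, 3) + 72*2**s*(s - 2)*(s + 1)**2*(s + 3) + 72*2**s*(s - 2)*(s + 3)*(2*s - (s + 1)**2 + 1) + 3**s*(s - 2)*(s + 1)*(s + 3)*(-108*log(2) + 108*log(3))*(2*s - (s + 1)**2 + 1) - 108*3**s*(s - 2)*(s + 3)*(2*s - (s + 1)**2 + 1) - 8*6**s*(s + 1)**2*(s + 3)*(2*s - (s + 1)**2 + 1) - 72*(s - 2)*(s + 1)**3*(s + 3)*log(2) - 72*(s - 2)*(s + 1)**2*(s + 3) + 72*(s - 2)*(s + 1)**2*(s + 3)*log(2) + 9*(s - 2)*(s + 1)**2*(2*s - (s + 1)**2 + 1))/(144*2**(2*s)*(s - 2)*(s + 1)**2*(s + 3)*(2*s - (s + 1)**2 + 1))
  -3 < Re(s) < 2

peel off the shared t-power: 4*t**2 on [0, 1/4); log(2*t)/(2*t) on [1/4, 1/2); log(2*t) on [1/2, 3/4); …
strip the common scale on t: t**2 on [0, 1/2); log(t)/t on [1/2, 1); log(t) on [1, 3/2); …
cuts at 1/4, 1/2, 3/4, 3/2: linearity sums the 5 kernel integrals
segment 0 to 1/4 holds 4*t**3; add its integral
∫ over [1/4, 1/2) of log(2*t)/2·t^(s-1) joins the sum
between 1/2 and 3/4 the integrand is t*log(2*t)·t^(s-1)
piece [3/4, 3/2): integrate t*exp(-2*t) against the kernel
segment [3/2, ∞) carries 1/(8*t**2); integrate it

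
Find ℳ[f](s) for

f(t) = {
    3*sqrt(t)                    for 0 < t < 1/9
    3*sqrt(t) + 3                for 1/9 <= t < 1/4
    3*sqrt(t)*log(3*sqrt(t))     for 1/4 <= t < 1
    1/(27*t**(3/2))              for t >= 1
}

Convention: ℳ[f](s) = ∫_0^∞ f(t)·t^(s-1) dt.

undo the power substitution: 3*t on [0, 1/3); 3*t + 3 on [1/3, 1/2); 3*t*log(3*t) on [1/2, 1); …
peel off the common scale on t: t on [0, 1); t + 3 on [1, 3/2); t*log(t) on [3/2, 3); …
integrate the 4 segments split at 1/9, 1/4, 1, then add the results
∫ over [0, 1/9) of 3*sqrt(t)·t^(s-1) joins the sum
∫ over [1/9, 1/4) of (3*sqrt(t) + 3)·t^(s-1) joins the sum
segment 1/4 to 1 holds 3*sqrt(t)*log(3*sqrt(t)); add its integral
the [1, ∞) slice contributes ∫ 1/(27*t**(3/2))·t^(s-1) dt

(-324*2**(2*s)*s*(2*s - 3)*(4*s**2 + 4*s + 1) - 162*2**(2*s)*(2*s - 3)*(4*s**2 + 4*s + 1) - 324*3**(2*s)*s**2*(2*s - 3)*(2*s + 1)*log(3) + 324*3**(2*s)*s**2*(2*s - 3)*(2*s + 1)*log(2) - 162*3**(2*s)*s*(2*s - 3)*(2*s + 1)*log(3) + 162*3**(2*s)*s*(2*s - 3)*(2*s + 1)*log(2) + 162*3**(2*s)*s*(2*s - 3)*(2*s + 1) + 486*3**(2*s)*s*(2*s - 3)*(4*s**2 + 4*s + 1) + 162*3**(2*s)*(2*s - 3)*(4*s**2 + 4*s + 1) + 648*6**(2*s)*s**2*(2*s - 3)*(2*s + 1)*log(3) - 324*6**(2*s)*s*(2*s - 3)*(2*s + 1) + 324*6**(2*s)*s*(2*s - 3)*(2*s + 1)*log(3) - 4*6**(2*s)*s*(2*s + 1)*(4*s**2 + 4*s + 1))/(54*6**(2*s)*s*(2*s - 3)*(2*s + 1)*(4*s**2 + 4*s + 1))
  -1/2 < Re(s) < 3/2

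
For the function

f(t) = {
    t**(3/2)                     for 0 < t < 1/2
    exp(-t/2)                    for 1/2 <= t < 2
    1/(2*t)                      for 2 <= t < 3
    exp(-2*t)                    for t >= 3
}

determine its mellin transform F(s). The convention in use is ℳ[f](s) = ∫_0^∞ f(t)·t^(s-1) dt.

(12*24**s*(s - 1)*(2*s + 3)*uppergamma(s, 1/4) - 12*24**s*(s - 1)*(2*s + 3)*uppergamma(s, 1) - 3*24**s*(2*s + 3) + 2*36**s*(2*s + 3) + 12*6**s*(s - 1)*(2*s + 3)*uppergamma(s, 6) + 6*sqrt(2)*6**s*(s - 1))/(12*12**s*(s - 1)*(2*s + 3))
  Re(s) > -3/2

along the cuts 1/2, 2, 3, ℳ[f](s) splits into 4 integrals
∫ over [0, 1/2) of t**(3/2)·t^(s-1) joins the sum
on [1/2, 2): add ∫ exp(-t/2)·t^(s-1) dt
[2, 3) adds the kernel integral of 1/(2*t)
∫ over [3, ∞) of exp(-2*t)·t^(s-1) joins the sum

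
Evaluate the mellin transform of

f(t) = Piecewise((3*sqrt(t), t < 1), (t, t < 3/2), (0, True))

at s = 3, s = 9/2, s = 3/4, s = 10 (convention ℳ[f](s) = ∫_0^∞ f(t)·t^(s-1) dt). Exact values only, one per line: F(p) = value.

F(3) = 839/448
F(9/2) = 23/55 + 243*sqrt(6)/352
F(3/4) = 3*2**(1/4)*3**(3/4)/7 + 64/35
F(10) = 1270749/157696

summing 2 kernel integrals split by 1 yields ℳ[f](s)
piece [0, 1): integrate 3*sqrt(t) against the kernel
over [1, 3/2), the kernel integral of t enters the sum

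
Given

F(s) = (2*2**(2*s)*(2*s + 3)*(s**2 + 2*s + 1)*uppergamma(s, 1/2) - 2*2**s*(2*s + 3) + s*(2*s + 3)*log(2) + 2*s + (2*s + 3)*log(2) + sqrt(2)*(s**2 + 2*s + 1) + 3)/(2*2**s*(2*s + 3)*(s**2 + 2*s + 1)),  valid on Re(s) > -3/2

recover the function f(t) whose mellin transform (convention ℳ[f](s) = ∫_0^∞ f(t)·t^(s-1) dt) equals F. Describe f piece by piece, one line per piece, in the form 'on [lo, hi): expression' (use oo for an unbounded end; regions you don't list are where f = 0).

on [0, 1/2): t**(3/2)
on [1/2, 1): t*log(t)
on [1, oo): exp(-t/2)

the 3 pieces separated at 1/2, 1 each add one integral
piece [0, 1/2): integrate t**(3/2) against the kernel
∫ over [1/2, 1) of t*log(t)·t^(s-1) joins the sum
for t in [1, ∞): the term is ∫ exp(-t/2)·t^(s-1)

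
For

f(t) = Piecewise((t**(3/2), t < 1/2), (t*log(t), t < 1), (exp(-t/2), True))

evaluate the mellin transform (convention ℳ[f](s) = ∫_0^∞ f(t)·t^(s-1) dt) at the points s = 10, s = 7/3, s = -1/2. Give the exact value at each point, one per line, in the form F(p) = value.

cuts at 1/2, 1: linearity sums the 3 kernel integrals
segment 0 to 1/2 holds t**(3/2); add its integral
∫ t*log(t)·t^(s-1) over [1/2, 1)
segment [1, ∞) carries exp(-t/2); integrate it

F(10) = -2047/247808 + sqrt(2)/47104 + log(2)/22528 + 612646886*exp(-1/2)
F(7/3) = 2**(2/3)*(-1656*2**(1/3) + 207 + 300*sqrt(2) + 690*log(2) + 73600*2**(2/3)*uppergamma(7/3, 1/2))/36800
F(-1/2) = -7/2 - sqrt(2)*sqrt(pi)*erfc(sqrt(2)/2) + sqrt(2)*log(2) + 2*exp(-1/2) + 2*sqrt(2)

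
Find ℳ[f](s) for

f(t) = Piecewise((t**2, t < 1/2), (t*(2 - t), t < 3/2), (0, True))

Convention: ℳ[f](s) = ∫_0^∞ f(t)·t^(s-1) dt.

(3*3**s*(s + 1) + 12*3**s - 2*s - 6)/(4*2**s*(s + 1)*(s + 2))
  Re(s) > -2

remove the shared t-power first: t**(3/2) on [0, 1/2); sqrt(t)*(2 - t) on [1/2, 3/2)
undo the shared t-power: t on [0, 1/2); 2 - t on [1/2, 3/2)
integrate the 2 segments split at 1/2, then add the results
between 0 and 1/2 the integrand is t**2·t^(s-1)
∫ over [1/2, 3/2) of t*(2 - t)·t^(s-1) joins the sum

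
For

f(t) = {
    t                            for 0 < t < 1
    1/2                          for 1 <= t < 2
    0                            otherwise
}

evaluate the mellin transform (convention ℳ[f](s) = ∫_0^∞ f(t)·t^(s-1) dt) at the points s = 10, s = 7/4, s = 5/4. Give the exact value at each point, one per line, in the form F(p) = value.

linearity at 1 turns ℳ[f](s) into 2 summed integrals
on [0, 1) integrate f = t against the kernel
between 1 and 2 the integrand is 1/2·t^(s-1)

F(10) = 11273/220
F(7/4) = 6/77 + 4*2**(3/4)/7
F(5/4) = 2/45 + 4*2**(1/4)/5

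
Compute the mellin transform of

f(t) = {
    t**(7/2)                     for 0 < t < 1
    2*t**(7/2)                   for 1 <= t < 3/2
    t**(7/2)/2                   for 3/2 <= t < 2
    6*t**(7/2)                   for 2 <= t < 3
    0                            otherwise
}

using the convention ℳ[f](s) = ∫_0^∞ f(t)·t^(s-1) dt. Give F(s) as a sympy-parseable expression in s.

linearity at 1, 3/2, 2 turns ℳ[f](s) into 4 summed integrals
between 0 and 1 the integrand is t**(7/2)·t^(s-1)
on [1, 3/2) integrate f = 2*t**(7/2) against the kernel
on [3/2, 2): add ∫ t**(7/2)/2·t^(s-1) dt
over [2, 3), the kernel integral of 6*t**(7/2) enters the sum

(-11*2**(s + 7/2) + 12*3**(s + 7/2) + 3*(3/2)**(s + 7/2) - 2)/(2*s + 7)
  Re(s) > -7/2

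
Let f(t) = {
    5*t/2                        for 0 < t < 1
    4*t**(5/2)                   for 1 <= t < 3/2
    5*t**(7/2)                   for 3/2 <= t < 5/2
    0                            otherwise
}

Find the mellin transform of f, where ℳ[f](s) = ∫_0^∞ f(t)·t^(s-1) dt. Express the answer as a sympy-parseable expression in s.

the 3 pieces separated at 1, 3/2 each add one integral
∫ over [0, 1) of 5*t/2·t^(s-1) joins the sum
for t in [1, 3/2): the term is ∫ 4*t**(5/2)·t^(s-1)
segment [3/2, 5/2) carries 5*t**(7/2); integrate it

(16*(3/2)**(s + 5/2)*(s + 1)*(2*s + 7) - 20*(3/2)**(s + 7/2)*(s + 1)*(2*s + 5) + 20*(5/2)**(s + 7/2)*(s + 1)*(2*s + 5) - 16*(s + 1)*(2*s + 7) + 5*(2*s + 5)*(2*s + 7))/(2*(s + 1)*(2*s + 5)*(2*s + 7))
  Re(s) > -1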